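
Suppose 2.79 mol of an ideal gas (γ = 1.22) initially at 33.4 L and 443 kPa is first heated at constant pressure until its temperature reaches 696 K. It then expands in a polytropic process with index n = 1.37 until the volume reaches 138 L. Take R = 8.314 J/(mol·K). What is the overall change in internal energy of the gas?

T₁ = P₁V₁/(nR) = 443×33.4/(2.79×8.314) = 638 K.
Step 1 — Isobaric: P stays 443 kPa; V/T = const ⇒ T₂ = 696 K, V₂ = 36.4 L.
W = PΔV = 443×(36.4−33.4) kPa·L = 1350 J.
ΔU = nCvΔT = 2.79×37.8×(696−638) = 6130 J.
Q = ΔU + W = nCpΔT = 7480 J.
State after step 1: P = 443 kPa, V = 36.4 L, T = 696 K.
Step 2 — Polytropic n=1.37: T₂ = T₁(V₁/V₂)^(n−1) = 696×(0.264)^0.37 = 425 K; P₂ = P₁(V₁/V₂)^n = 71.5 kPa.
W = (P₁V₁−P₂V₂)/(n−1) = (443×36.4−71.5×138)/0.37 = 17000 J.
ΔU = nCvΔT = 2.79×37.8×(425−696) = -28500 J.
Q = ΔU + W = -11600 J.
Net over both steps: W = 18300 J, Q = -4100 J, ΔU = -22400 J.

-22400 J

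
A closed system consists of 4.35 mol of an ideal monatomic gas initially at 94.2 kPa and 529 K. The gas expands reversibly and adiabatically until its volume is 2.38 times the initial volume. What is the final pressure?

22.2 kPa

V₁ = nRT₁/P₁ = 4.35×8.314×529/94.2 = 203 L.
Adiabatic: TV^(γ−1) = const ⇒ T₂ = 529×(0.420)^0.667 = 297 K; PV^γ = const ⇒ P₂ = 22.2 kPa.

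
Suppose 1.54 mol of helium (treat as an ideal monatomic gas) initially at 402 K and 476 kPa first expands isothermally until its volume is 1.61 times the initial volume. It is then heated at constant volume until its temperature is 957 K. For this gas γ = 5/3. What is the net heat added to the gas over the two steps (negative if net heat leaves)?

13100 J

V₁ = nRT₁/P₁ = 1.54×8.314×402/476 = 10.8 L.
Step 1 — Isothermal: T stays 402 K; PV = const ⇒ V₂ = 17.4 L, P₂ = 296 kPa.
ΔU = 0 (ideal gas, T constant).
W = nRT ln(V₂/V₁) = 1.54×8.314×402×ln(1.61) = 2450 J.
Q = ΔU + W = 2450 J.
State after step 1: P = 296 kPa, V = 17.4 L, T = 402 K.
Step 2 — Isochoric: V stays 17.4 L; P/T = const ⇒ T₂ = 957 K, P₂ = 704 kPa.
W = 0 (no volume change).
ΔU = nCvΔT = 1.54×12.5×(957−402) = 10700 J.
Q = ΔU = 10700 J.
Net over both steps: W = 2450 J, Q = 13100 J, ΔU = 10700 J.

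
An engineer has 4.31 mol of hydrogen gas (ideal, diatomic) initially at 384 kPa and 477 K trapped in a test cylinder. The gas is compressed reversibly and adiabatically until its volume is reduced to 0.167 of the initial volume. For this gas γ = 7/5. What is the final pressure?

4700 kPa

V₁ = nRT₁/P₁ = 4.31×8.314×477/384 = 44.5 L.
Adiabatic: TV^(γ−1) = const ⇒ T₂ = 477×(5.99)^0.400 = 976 K; PV^γ = const ⇒ P₂ = 4700 kPa.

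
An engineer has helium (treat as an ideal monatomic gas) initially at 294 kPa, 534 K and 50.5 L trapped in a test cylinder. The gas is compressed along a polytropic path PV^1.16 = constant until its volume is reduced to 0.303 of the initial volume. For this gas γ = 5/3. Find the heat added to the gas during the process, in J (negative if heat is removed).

-14800 J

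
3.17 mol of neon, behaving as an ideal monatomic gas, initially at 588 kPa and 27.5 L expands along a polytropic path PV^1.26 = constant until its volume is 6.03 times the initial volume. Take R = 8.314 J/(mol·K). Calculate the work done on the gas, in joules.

-23200 J

T₁ = P₁V₁/(nR) = 588×27.5/(3.17×8.314) = 614 K.
Polytropic n=1.26: T₂ = T₁(V₁/V₂)^(n−1) = 614×(0.166)^0.26 = 385 K; P₂ = P₁(V₁/V₂)^n = 61.1 kPa.
W = (P₁V₁−P₂V₂)/(n−1) = (588×27.5−61.1×166)/0.26 = 23200 J.
Work done on the gas = −W_by = -23200 J.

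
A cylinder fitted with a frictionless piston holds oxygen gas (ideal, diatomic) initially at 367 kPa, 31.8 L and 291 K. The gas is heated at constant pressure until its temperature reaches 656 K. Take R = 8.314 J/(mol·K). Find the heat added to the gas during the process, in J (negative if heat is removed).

51200 J

n = P₁V₁/(RT₁) = 367×31.8/(8.314×291) = 4.82 mol.
Isobaric: P stays 367 kPa; V/T = const ⇒ T₂ = 656 K, V₂ = 71.7 L.
W = PΔV = 367×(71.7−31.8) kPa·L = 14600 J.
ΔU = nCvΔT = 4.82×20.8×(656−291) = 36600 J.
Q = ΔU + W = nCpΔT = 51200 J.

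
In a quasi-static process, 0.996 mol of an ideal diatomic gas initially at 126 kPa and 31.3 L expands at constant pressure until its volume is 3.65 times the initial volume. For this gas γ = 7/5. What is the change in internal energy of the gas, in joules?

T₁ = P₁V₁/(nR) = 126×31.3/(0.996×8.314) = 476 K.
Isobaric: P stays 126 kPa; V/T = const ⇒ T₂ = 1740 K, V₂ = 114 L.
For an ideal gas ΔU = nCvΔT with Cv = (5/2)R = 20.8 J/(mol·K).
ΔU = 0.996×20.8×(1740−476) = 26100 J.

26100 J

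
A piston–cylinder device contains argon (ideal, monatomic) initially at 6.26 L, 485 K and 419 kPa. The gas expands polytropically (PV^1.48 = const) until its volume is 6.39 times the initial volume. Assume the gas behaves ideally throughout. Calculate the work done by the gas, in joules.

3220 J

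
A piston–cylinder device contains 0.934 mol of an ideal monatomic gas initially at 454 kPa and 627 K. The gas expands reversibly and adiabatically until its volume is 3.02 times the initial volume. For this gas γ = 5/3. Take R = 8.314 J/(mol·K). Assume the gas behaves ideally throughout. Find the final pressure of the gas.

72.0 kPa

V₁ = nRT₁/P₁ = 0.934×8.314×627/454 = 10.7 L.
Adiabatic: TV^(γ−1) = const ⇒ T₂ = 627×(0.331)^0.667 = 300 K; PV^γ = const ⇒ P₂ = 72.0 kPa.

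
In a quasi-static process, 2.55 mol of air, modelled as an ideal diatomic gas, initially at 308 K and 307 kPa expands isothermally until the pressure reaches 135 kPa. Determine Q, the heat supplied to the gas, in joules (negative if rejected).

5360 J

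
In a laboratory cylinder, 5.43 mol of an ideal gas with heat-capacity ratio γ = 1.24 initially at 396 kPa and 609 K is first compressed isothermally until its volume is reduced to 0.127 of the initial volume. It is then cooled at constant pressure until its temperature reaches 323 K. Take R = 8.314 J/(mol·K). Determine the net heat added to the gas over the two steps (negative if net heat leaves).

-123000 J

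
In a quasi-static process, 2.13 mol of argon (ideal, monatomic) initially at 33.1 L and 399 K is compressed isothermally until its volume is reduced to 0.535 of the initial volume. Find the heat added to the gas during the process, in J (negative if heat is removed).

P₁ = nRT₁/V₁ = 2.13×8.314×399/33.1 = 213 kPa.
Isothermal: T stays 399 K; PV = const ⇒ V₂ = 17.7 L, P₂ = 399 kPa.
ΔU = 0 (ideal gas, T constant).
W = nRT ln(V₂/V₁) = 2.13×8.314×399×ln(0.535) = -4420 J.
Q = ΔU + W = -4420 J.

-4420 J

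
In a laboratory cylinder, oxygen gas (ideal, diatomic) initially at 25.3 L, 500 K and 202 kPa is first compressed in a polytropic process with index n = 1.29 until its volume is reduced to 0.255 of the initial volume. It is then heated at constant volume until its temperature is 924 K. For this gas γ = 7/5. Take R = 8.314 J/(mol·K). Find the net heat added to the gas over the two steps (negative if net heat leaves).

2260 J

n = P₁V₁/(RT₁) = 202×25.3/(8.314×500) = 1.23 mol.
Step 1 — Polytropic n=1.29: T₂ = T₁(V₁/V₂)^(n−1) = 500×(3.92)^0.29 = 743 K; P₂ = P₁(V₁/V₂)^n = 1180 kPa.
W = (P₁V₁−P₂V₂)/(n−1) = (202×25.3−1180×6.45)/0.29 = -8570 J.
ΔU = nCvΔT = 1.23×20.8×(743−500) = 6210 J.
Q = ΔU + W = -2360 J.
State after step 1: P = 1180 kPa, V = 6.45 L, T = 743 K.
Step 2 — Isochoric: V stays 6.45 L; P/T = const ⇒ T₂ = 924 K, P₂ = 1460 kPa.
W = 0 (no volume change).
ΔU = nCvΔT = 1.23×20.8×(924−743) = 4620 J.
Q = ΔU = 4620 J.
Net over both steps: W = -8570 J, Q = 2260 J, ΔU = 10800 J.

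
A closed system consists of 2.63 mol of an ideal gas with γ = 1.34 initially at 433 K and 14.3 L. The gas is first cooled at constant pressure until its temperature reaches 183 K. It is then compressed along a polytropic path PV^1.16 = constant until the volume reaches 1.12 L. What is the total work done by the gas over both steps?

-13200 J

P₁ = nRT₁/V₁ = 2.63×8.314×433/14.3 = 662 kPa.
Step 1 — Isobaric: P stays 662 kPa; V/T = const ⇒ T₂ = 183 K, V₂ = 6.04 L.
W = PΔV = 662×(6.04−14.3) kPa·L = -5470 J.
ΔU = nCvΔT = 2.63×24.5×(183−433) = -16100 J.
Q = ΔU + W = nCpΔT = -21500 J.
State after step 1: P = 662 kPa, V = 6.04 L, T = 183 K.
Step 2 — Polytropic n=1.16: T₂ = T₁(V₁/V₂)^(n−1) = 183×(5.40)^0.16 = 240 K; P₂ = P₁(V₁/V₂)^n = 4680 kPa.
W = (P₁V₁−P₂V₂)/(n−1) = (662×6.04−4680×1.12)/0.16 = -7740 J.
ΔU = nCvΔT = 2.63×24.5×(240−183) = 3640 J.
Q = ΔU + W = -4100 J.
Net over both steps: W = -13200 J, Q = -25600 J, ΔU = -12400 J.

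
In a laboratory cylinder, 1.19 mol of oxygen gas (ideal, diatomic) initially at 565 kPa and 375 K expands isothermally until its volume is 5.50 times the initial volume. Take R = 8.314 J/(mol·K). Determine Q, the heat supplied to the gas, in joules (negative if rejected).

V₁ = nRT₁/P₁ = 1.19×8.314×375/565 = 6.57 L.
Isothermal: T stays 375 K; PV = const ⇒ V₂ = 36.1 L, P₂ = 103 kPa.
ΔU = 0 (ideal gas, T constant).
W = nRT ln(V₂/V₁) = 1.19×8.314×375×ln(5.50) = 6320 J.
Q = ΔU + W = 6320 J.

6320 J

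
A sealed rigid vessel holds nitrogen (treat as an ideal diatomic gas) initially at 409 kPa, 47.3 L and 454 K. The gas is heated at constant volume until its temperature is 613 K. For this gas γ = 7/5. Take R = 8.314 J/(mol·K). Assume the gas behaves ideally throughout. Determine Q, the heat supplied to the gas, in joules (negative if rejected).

16900 J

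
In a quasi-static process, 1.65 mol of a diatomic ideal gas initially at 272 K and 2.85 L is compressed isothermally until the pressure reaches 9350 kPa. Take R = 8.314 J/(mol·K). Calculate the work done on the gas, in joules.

7340 J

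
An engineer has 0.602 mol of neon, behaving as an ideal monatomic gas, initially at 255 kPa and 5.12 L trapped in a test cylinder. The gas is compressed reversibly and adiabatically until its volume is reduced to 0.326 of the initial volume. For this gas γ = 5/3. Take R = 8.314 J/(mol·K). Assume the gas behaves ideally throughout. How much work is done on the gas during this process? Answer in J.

2180 J

T₁ = P₁V₁/(nR) = 255×5.12/(0.602×8.314) = 261 K.
Adiabatic: TV^(γ−1) = const ⇒ T₂ = 261×(3.07)^0.667 = 551 K; PV^γ = const ⇒ P₂ = 1650 kPa.
ΔU = nCvΔT = 0.602×12.5×(551−261) = 2180 J.
Q = 0 for an adiabatic process, so W = −ΔU = -2180 J.
Work done on the gas = −W_by = 2180 J.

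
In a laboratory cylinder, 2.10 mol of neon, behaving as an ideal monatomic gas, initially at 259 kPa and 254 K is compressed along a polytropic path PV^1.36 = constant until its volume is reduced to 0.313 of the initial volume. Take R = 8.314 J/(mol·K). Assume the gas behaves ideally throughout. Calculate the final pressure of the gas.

V₁ = nRT₁/P₁ = 2.10×8.314×254/259 = 17.1 L.
Polytropic n=1.36: T₂ = T₁(V₁/V₂)^(n−1) = 254×(3.19)^0.36 = 386 K; P₂ = P₁(V₁/V₂)^n = 1260 kPa.

1260 kPa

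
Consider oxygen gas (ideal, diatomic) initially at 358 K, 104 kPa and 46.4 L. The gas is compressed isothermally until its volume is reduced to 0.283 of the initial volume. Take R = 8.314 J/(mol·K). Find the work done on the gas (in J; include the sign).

n = P₁V₁/(RT₁) = 104×46.4/(8.314×358) = 1.62 mol.
Isothermal: T stays 358 K; PV = const ⇒ V₂ = 13.1 L, P₂ = 367 kPa.
W = nRT ln(V₂/V₁) = 1.62×8.314×358×ln(0.283) = -6090 J.
Work done on the gas = −W_by = 6090 J.

6090 J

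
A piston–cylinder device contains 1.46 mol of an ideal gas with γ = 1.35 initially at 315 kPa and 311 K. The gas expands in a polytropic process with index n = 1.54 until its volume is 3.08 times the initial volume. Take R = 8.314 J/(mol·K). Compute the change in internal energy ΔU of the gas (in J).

-4910 J

V₁ = nRT₁/P₁ = 1.46×8.314×311/315 = 12.0 L.
Polytropic n=1.54: T₂ = T₁(V₁/V₂)^(n−1) = 311×(0.325)^0.54 = 169 K; P₂ = P₁(V₁/V₂)^n = 55.7 kPa.
For an ideal gas ΔU = nCvΔT with Cv = R/(γ−1) = 23.8 J/(mol·K).
ΔU = 1.46×23.8×(169−311) = -4910 J.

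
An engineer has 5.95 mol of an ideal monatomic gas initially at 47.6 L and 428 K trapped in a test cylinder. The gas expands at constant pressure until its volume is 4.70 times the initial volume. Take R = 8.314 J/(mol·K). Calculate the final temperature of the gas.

2010 K

P₁ = nRT₁/V₁ = 5.95×8.314×428/47.6 = 445 kPa.
Isobaric: P stays 445 kPa; V/T = const ⇒ T₂ = 2010 K, V₂ = 224 L.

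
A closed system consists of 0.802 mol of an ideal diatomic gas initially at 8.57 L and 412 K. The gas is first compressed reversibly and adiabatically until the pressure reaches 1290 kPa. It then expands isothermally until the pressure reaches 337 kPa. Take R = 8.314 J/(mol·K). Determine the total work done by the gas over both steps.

P₁ = nRT₁/V₁ = 0.802×8.314×412/8.57 = 321 kPa.
Step 1 — Adiabatic: T₂/T₁ = (P₂/P₁)^((γ−1)/γ) ⇒ T₂ = 412×(4.02)^0.286 = 613 K; V₂ = 3.17 L.
ΔU = nCvΔT = 0.802×20.8×(613−412) = 3360 J.
Q = 0 for an adiabatic process, so W = −ΔU = -3360 J.
State after step 1: P = 1290 kPa, V = 3.17 L, T = 613 K.
Step 2 — Isothermal: T stays 613 K; PV = const ⇒ V₂ = 12.1 L, P₂ = 337 kPa.
ΔU = 0 (ideal gas, T constant).
W = nRT ln(V₂/V₁) = 0.802×8.314×613×ln(3.83) = 5490 J.
Q = ΔU + W = 5490 J.
Net over both steps: W = 2130 J, Q = 5490 J, ΔU = 3360 J.

2130 J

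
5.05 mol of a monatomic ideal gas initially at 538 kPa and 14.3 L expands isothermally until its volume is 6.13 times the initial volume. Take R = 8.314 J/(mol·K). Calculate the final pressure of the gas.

87.8 kPa

T₁ = P₁V₁/(nR) = 538×14.3/(5.05×8.314) = 183 K.
Isothermal: T stays 183 K; PV = const ⇒ V₂ = 87.7 L, P₂ = 87.8 kPa.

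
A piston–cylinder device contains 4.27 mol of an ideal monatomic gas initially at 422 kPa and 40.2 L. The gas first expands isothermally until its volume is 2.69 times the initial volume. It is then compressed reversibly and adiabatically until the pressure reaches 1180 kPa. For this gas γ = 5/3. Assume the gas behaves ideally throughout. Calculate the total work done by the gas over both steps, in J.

-14800 J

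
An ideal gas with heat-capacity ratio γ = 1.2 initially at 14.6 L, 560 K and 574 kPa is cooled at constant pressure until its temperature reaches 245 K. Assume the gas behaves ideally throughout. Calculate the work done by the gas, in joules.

-4710 J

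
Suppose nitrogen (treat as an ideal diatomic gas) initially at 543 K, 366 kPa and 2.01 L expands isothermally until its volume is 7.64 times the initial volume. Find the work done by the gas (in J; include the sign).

n = P₁V₁/(RT₁) = 366×2.01/(8.314×543) = 0.163 mol.
Isothermal: T stays 543 K; PV = const ⇒ V₂ = 15.4 L, P₂ = 47.9 kPa.
W = nRT ln(V₂/V₁) = 0.163×8.314×543×ln(7.64) = 1500 J.

1500 J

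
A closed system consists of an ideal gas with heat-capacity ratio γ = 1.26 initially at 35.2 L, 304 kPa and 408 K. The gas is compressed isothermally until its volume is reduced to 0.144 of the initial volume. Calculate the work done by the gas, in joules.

n = P₁V₁/(RT₁) = 304×35.2/(8.314×408) = 3.15 mol.
Isothermal: T stays 408 K; PV = const ⇒ V₂ = 5.07 L, P₂ = 2110 kPa.
W = nRT ln(V₂/V₁) = 3.15×8.314×408×ln(0.144) = -20700 J.

-20700 J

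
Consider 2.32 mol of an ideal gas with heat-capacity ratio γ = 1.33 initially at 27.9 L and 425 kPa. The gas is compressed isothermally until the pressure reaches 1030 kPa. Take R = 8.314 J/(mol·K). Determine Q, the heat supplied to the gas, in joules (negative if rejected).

-10500 J

T₁ = P₁V₁/(nR) = 425×27.9/(2.32×8.314) = 615 K.
Isothermal: T stays 615 K; PV = const ⇒ V₂ = 11.5 L, P₂ = 1030 kPa.
ΔU = 0 (ideal gas, T constant).
W = nRT ln(V₂/V₁) = 2.32×8.314×615×ln(0.413) = -10500 J.
Q = ΔU + W = -10500 J.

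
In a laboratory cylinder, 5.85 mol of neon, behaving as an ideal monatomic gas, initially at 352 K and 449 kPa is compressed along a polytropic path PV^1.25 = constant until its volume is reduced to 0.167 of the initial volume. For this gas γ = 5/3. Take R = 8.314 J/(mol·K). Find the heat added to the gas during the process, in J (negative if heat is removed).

-24200 J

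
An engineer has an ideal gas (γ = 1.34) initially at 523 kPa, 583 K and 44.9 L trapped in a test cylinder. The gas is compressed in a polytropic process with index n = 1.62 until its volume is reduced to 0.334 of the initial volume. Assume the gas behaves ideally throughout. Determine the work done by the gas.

n = P₁V₁/(RT₁) = 523×44.9/(8.314×583) = 4.84 mol.
Polytropic n=1.62: T₂ = T₁(V₁/V₂)^(n−1) = 583×(2.99)^0.62 = 1150 K; P₂ = P₁(V₁/V₂)^n = 3090 kPa.
W = (P₁V₁−P₂V₂)/(n−1) = (523×44.9−3090×15.0)/0.62 = -36900 J.

-36900 J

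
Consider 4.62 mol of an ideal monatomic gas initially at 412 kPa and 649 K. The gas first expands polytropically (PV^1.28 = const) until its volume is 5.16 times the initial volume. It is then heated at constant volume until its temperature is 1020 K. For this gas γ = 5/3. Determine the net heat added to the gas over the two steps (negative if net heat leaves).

V₁ = nRT₁/P₁ = 4.62×8.314×649/412 = 60.5 L.
Step 1 — Polytropic n=1.28: T₂ = T₁(V₁/V₂)^(n−1) = 649×(0.194)^0.28 = 410 K; P₂ = P₁(V₁/V₂)^n = 50.4 kPa.
W = (P₁V₁−P₂V₂)/(n−1) = (412×60.5−50.4×312)/0.28 = 32800 J.
ΔU = nCvΔT = 4.62×12.5×(410−649) = -13800 J.
Q = ΔU + W = 19000 J.
State after step 1: P = 50.4 kPa, V = 312 L, T = 410 K.
Step 2 — Isochoric: V stays 312 L; P/T = const ⇒ T₂ = 1020 K, P₂ = 125 kPa.
W = 0 (no volume change).
ΔU = nCvΔT = 4.62×12.5×(1020−410) = 35200 J.
Q = ΔU = 35200 J.
Net over both steps: W = 32800 J, Q = 54200 J, ΔU = 21400 J.

54200 J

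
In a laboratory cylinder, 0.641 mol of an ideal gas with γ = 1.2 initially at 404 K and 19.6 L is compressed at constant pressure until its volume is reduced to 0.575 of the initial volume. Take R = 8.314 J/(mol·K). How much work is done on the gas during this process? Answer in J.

915 J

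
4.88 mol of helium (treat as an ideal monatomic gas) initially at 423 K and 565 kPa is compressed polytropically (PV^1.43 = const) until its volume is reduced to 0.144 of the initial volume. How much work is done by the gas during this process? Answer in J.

-51900 J

V₁ = nRT₁/P₁ = 4.88×8.314×423/565 = 30.4 L.
Polytropic n=1.43: T₂ = T₁(V₁/V₂)^(n−1) = 423×(6.94)^0.43 = 973 K; P₂ = P₁(V₁/V₂)^n = 9030 kPa.
W = (P₁V₁−P₂V₂)/(n−1) = (565×30.4−9030×4.37)/0.43 = -51900 J.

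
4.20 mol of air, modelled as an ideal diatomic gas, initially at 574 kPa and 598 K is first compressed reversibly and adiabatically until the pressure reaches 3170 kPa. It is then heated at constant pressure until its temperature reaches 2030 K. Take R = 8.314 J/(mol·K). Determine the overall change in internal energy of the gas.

V₁ = nRT₁/P₁ = 4.20×8.314×598/574 = 36.4 L.
Step 1 — Adiabatic: T₂/T₁ = (P₂/P₁)^((γ−1)/γ) ⇒ T₂ = 598×(5.52)^0.286 = 974 K; V₂ = 10.7 L.
ΔU = nCvΔT = 4.20×20.8×(974−598) = 32900 J.
Q = 0 for an adiabatic process, so W = −ΔU = -32900 J.
State after step 1: P = 3170 kPa, V = 10.7 L, T = 974 K.
Step 2 — Isobaric: P stays 3170 kPa; V/T = const ⇒ T₂ = 2030 K, V₂ = 22.4 L.
W = PΔV = 3170×(22.4−10.7) kPa·L = 36900 J.
ΔU = nCvΔT = 4.20×20.8×(2030−974) = 92100 J.
Q = ΔU + W = nCpΔT = 129000 J.
Net over both steps: W = 4000 J, Q = 129000 J, ΔU = 125000 J.

125000 J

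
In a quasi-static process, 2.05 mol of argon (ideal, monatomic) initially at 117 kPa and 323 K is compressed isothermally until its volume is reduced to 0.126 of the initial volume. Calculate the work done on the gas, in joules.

V₁ = nRT₁/P₁ = 2.05×8.314×323/117 = 47.1 L.
Isothermal: T stays 323 K; PV = const ⇒ V₂ = 5.93 L, P₂ = 929 kPa.
W = nRT ln(V₂/V₁) = 2.05×8.314×323×ln(0.126) = -11400 J.
Work done on the gas = −W_by = 11400 J.

11400 J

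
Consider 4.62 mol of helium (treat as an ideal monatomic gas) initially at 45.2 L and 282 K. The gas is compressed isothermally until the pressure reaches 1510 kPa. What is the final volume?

7.17 L

P₁ = nRT₁/V₁ = 4.62×8.314×282/45.2 = 240 kPa.
Isothermal: T stays 282 K; PV = const ⇒ V₂ = 7.17 L, P₂ = 1510 kPa.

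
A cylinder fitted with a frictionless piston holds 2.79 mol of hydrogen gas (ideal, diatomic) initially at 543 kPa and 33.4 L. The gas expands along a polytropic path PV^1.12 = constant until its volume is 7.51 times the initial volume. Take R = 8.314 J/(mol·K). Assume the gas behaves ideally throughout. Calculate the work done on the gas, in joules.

-32500 J

T₁ = P₁V₁/(nR) = 543×33.4/(2.79×8.314) = 782 K.
Polytropic n=1.12: T₂ = T₁(V₁/V₂)^(n−1) = 782×(0.133)^0.12 = 614 K; P₂ = P₁(V₁/V₂)^n = 56.8 kPa.
W = (P₁V₁−P₂V₂)/(n−1) = (543×33.4−56.8×251)/0.12 = 32500 J.
Work done on the gas = −W_by = -32500 J.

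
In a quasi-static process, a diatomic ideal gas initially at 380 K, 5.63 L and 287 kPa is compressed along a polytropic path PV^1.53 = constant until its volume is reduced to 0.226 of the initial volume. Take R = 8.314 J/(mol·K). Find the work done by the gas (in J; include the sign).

-3660 J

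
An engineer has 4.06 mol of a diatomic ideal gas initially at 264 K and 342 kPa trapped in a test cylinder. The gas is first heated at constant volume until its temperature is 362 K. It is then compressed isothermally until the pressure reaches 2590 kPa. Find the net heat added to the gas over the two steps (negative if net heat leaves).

V₁ = nRT₁/P₁ = 4.06×8.314×264/342 = 26.1 L.
Step 1 — Isochoric: V stays 26.1 L; P/T = const ⇒ T₂ = 362 K, P₂ = 469 kPa.
W = 0 (no volume change).
ΔU = nCvΔT = 4.06×20.8×(362−264) = 8270 J.
Q = ΔU = 8270 J.
State after step 1: P = 469 kPa, V = 26.1 L, T = 362 K.
Step 2 — Isothermal: T stays 362 K; PV = const ⇒ V₂ = 4.72 L, P₂ = 2590 kPa.
ΔU = 0 (ideal gas, T constant).
W = nRT ln(V₂/V₁) = 4.06×8.314×362×ln(0.181) = -20900 J.
Q = ΔU + W = -20900 J.
Net over both steps: W = -20900 J, Q = -12600 J, ΔU = 8270 J.

-12600 J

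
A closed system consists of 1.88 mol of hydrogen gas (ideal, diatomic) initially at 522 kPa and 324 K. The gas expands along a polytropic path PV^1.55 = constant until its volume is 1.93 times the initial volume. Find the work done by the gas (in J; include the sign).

2790 J

V₁ = nRT₁/P₁ = 1.88×8.314×324/522 = 9.70 L.
Polytropic n=1.55: T₂ = T₁(V₁/V₂)^(n−1) = 324×(0.518)^0.55 = 226 K; P₂ = P₁(V₁/V₂)^n = 188 kPa.
W = (P₁V₁−P₂V₂)/(n−1) = (522×9.70−188×18.7)/0.55 = 2790 J.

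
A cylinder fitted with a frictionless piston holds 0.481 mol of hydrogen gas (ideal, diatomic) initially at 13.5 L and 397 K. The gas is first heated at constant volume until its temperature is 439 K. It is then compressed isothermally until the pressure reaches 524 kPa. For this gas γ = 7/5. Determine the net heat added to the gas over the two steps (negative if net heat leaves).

-2030 J

P₁ = nRT₁/V₁ = 0.481×8.314×397/13.5 = 118 kPa.
Step 1 — Isochoric: V stays 13.5 L; P/T = const ⇒ T₂ = 439 K, P₂ = 130 kPa.
W = 0 (no volume change).
ΔU = nCvΔT = 0.481×20.8×(439−397) = 420 J.
Q = ΔU = 420 J.
State after step 1: P = 130 kPa, V = 13.5 L, T = 439 K.
Step 2 — Isothermal: T stays 439 K; PV = const ⇒ V₂ = 3.35 L, P₂ = 524 kPa.
ΔU = 0 (ideal gas, T constant).
W = nRT ln(V₂/V₁) = 0.481×8.314×439×ln(0.248) = -2450 J.
Q = ΔU + W = -2450 J.
Net over both steps: W = -2450 J, Q = -2030 J, ΔU = 420 J.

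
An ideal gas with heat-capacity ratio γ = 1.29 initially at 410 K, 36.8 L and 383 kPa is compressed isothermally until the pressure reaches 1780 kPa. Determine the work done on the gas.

21700 J

n = P₁V₁/(RT₁) = 383×36.8/(8.314×410) = 4.13 mol.
Isothermal: T stays 410 K; PV = const ⇒ V₂ = 7.92 L, P₂ = 1780 kPa.
W = nRT ln(V₂/V₁) = 4.13×8.314×410×ln(0.215) = -21700 J.
Work done on the gas = −W_by = 21700 J.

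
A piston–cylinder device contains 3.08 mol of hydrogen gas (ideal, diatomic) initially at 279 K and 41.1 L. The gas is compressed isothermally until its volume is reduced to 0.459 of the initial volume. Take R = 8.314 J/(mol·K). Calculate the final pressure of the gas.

379 kPa

P₁ = nRT₁/V₁ = 3.08×8.314×279/41.1 = 174 kPa.
Isothermal: T stays 279 K; PV = const ⇒ V₂ = 18.9 L, P₂ = 379 kPa.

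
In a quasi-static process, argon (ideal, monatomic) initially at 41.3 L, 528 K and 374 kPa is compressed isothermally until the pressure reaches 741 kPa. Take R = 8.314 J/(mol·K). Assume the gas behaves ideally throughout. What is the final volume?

Isothermal: T stays 528 K; PV = const ⇒ V₂ = 20.8 L, P₂ = 741 kPa.

20.8 L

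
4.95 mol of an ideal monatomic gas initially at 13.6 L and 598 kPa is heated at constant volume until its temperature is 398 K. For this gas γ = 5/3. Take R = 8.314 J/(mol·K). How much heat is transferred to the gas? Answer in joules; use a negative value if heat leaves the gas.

12400 J

T₁ = P₁V₁/(nR) = 598×13.6/(4.95×8.314) = 198 K.
Isochoric: V stays 13.6 L; P/T = const ⇒ T₂ = 398 K, P₂ = 1200 kPa.
W = 0 (no volume change).
ΔU = nCvΔT = 4.95×12.5×(398−198) = 12400 J.
Q = ΔU = 12400 J.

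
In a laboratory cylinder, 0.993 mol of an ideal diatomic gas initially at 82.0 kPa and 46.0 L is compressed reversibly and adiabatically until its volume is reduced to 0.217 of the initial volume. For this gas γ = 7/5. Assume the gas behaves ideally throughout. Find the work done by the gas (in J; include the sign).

T₁ = P₁V₁/(nR) = 82.0×46.0/(0.993×8.314) = 457 K.
Adiabatic: TV^(γ−1) = const ⇒ T₂ = 457×(4.61)^0.400 = 842 K; PV^γ = const ⇒ P₂ = 696 kPa.
ΔU = nCvΔT = 0.993×20.8×(842−457) = 7950 J.
Q = 0 for an adiabatic process, so W = −ΔU = -7950 J.

-7950 J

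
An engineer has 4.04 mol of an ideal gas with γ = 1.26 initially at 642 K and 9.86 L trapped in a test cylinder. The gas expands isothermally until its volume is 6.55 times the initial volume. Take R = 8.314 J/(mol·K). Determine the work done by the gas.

40500 J

P₁ = nRT₁/V₁ = 4.04×8.314×642/9.86 = 2190 kPa.
Isothermal: T stays 642 K; PV = const ⇒ V₂ = 64.6 L, P₂ = 334 kPa.
W = nRT ln(V₂/V₁) = 4.04×8.314×642×ln(6.55) = 40500 J.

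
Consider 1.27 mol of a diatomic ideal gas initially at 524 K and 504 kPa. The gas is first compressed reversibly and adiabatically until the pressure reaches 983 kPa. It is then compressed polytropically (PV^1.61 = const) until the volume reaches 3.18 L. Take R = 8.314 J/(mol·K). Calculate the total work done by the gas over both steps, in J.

V₁ = nRT₁/P₁ = 1.27×8.314×524/504 = 11.0 L.
Step 1 — Adiabatic: T₂/T₁ = (P₂/P₁)^((γ−1)/γ) ⇒ T₂ = 524×(1.95)^0.286 = 634 K; V₂ = 6.81 L.
ΔU = nCvΔT = 1.27×20.8×(634−524) = 2910 J.
Q = 0 for an adiabatic process, so W = −ΔU = -2910 J.
State after step 1: P = 983 kPa, V = 6.81 L, T = 634 K.
Step 2 — Polytropic n=1.61: T₂ = T₁(V₁/V₂)^(n−1) = 634×(2.14)^0.61 = 1010 K; P₂ = P₁(V₁/V₂)^n = 3350 kPa.
W = (P₁V₁−P₂V₂)/(n−1) = (983×6.81−3350×3.18)/0.61 = -6490 J.
ΔU = nCvΔT = 1.27×20.8×(1010−634) = 9900 J.
Q = ΔU + W = 3410 J.
Net over both steps: W = -9400 J, Q = 3410 J, ΔU = 12800 J.

-9400 J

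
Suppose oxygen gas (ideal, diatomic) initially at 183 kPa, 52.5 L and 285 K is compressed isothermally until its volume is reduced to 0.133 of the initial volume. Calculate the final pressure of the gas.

Isothermal: T stays 285 K; PV = const ⇒ V₂ = 6.98 L, P₂ = 1380 kPa.

1380 kPa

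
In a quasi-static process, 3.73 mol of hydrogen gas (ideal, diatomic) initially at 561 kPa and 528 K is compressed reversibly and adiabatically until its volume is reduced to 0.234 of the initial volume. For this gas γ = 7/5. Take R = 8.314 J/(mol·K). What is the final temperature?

944 K

V₁ = nRT₁/P₁ = 3.73×8.314×528/561 = 29.2 L.
Adiabatic: TV^(γ−1) = const ⇒ T₂ = 528×(4.27)^0.400 = 944 K; PV^γ = const ⇒ P₂ = 4290 kPa.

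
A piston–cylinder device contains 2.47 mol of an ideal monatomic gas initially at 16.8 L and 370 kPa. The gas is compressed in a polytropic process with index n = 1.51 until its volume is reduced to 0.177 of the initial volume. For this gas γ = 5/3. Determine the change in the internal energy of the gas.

T₁ = P₁V₁/(nR) = 370×16.8/(2.47×8.314) = 303 K.
Polytropic n=1.51: T₂ = T₁(V₁/V₂)^(n−1) = 303×(5.65)^0.51 = 732 K; P₂ = P₁(V₁/V₂)^n = 5060 kPa.
For an ideal gas ΔU = nCvΔT with Cv = (3/2)R = 12.5 J/(mol·K).
ΔU = 2.47×12.5×(732−303) = 13200 J.

13200 J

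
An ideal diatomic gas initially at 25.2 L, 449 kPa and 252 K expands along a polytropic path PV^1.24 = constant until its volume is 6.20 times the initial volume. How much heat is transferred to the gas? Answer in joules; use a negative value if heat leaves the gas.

6690 J

n = P₁V₁/(RT₁) = 449×25.2/(8.314×252) = 5.40 mol.
Polytropic n=1.24: T₂ = T₁(V₁/V₂)^(n−1) = 252×(0.161)^0.24 = 163 K; P₂ = P₁(V₁/V₂)^n = 46.7 kPa.
W = (P₁V₁−P₂V₂)/(n−1) = (449×25.2−46.7×156)/0.24 = 16700 J.
ΔU = nCvΔT = 5.40×20.8×(163−252) = -10000 J.
Q = ΔU + W = 6690 J.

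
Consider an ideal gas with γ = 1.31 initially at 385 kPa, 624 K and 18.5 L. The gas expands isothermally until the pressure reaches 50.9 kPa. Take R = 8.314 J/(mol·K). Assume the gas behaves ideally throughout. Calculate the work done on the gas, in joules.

n = P₁V₁/(RT₁) = 385×18.5/(8.314×624) = 1.37 mol.
Isothermal: T stays 624 K; PV = const ⇒ V₂ = 140 L, P₂ = 50.9 kPa.
W = nRT ln(V₂/V₁) = 1.37×8.314×624×ln(7.56) = 14400 J.
Work done on the gas = −W_by = -14400 J.

-14400 J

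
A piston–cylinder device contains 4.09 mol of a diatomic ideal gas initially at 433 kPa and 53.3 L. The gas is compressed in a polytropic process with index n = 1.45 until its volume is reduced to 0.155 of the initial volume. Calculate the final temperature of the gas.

T₁ = P₁V₁/(nR) = 433×53.3/(4.09×8.314) = 679 K.
Polytropic n=1.45: T₂ = T₁(V₁/V₂)^(n−1) = 679×(6.45)^0.45 = 1570 K; P₂ = P₁(V₁/V₂)^n = 6460 kPa.

1570 K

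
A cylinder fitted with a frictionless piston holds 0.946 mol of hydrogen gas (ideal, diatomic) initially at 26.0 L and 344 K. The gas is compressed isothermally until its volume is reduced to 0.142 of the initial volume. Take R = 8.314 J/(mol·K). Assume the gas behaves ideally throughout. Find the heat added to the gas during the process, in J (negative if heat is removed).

P₁ = nRT₁/V₁ = 0.946×8.314×344/26.0 = 104 kPa.
Isothermal: T stays 344 K; PV = const ⇒ V₂ = 3.69 L, P₂ = 733 kPa.
ΔU = 0 (ideal gas, T constant).
W = nRT ln(V₂/V₁) = 0.946×8.314×344×ln(0.142) = -5280 J.
Q = ΔU + W = -5280 J.

-5280 J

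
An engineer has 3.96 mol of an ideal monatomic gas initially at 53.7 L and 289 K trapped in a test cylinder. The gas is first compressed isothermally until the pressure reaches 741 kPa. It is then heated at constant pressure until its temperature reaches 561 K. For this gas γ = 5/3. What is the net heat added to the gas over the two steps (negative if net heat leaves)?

8770 J

P₁ = nRT₁/V₁ = 3.96×8.314×289/53.7 = 177 kPa.
Step 1 — Isothermal: T stays 289 K; PV = const ⇒ V₂ = 12.8 L, P₂ = 741 kPa.
ΔU = 0 (ideal gas, T constant).
W = nRT ln(V₂/V₁) = 3.96×8.314×289×ln(0.239) = -13600 J.
Q = ΔU + W = -13600 J.
State after step 1: P = 741 kPa, V = 12.8 L, T = 289 K.
Step 2 — Isobaric: P stays 741 kPa; V/T = const ⇒ T₂ = 561 K, V₂ = 24.9 L.
W = PΔV = 741×(24.9−12.8) kPa·L = 8960 J.
ΔU = nCvΔT = 3.96×12.5×(561−289) = 13400 J.
Q = ΔU + W = nCpΔT = 22400 J.
Net over both steps: W = -4660 J, Q = 8770 J, ΔU = 13400 J.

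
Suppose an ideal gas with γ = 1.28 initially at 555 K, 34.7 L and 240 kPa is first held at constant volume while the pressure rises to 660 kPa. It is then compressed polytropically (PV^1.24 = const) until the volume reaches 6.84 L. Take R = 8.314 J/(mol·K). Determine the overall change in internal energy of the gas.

n = P₁V₁/(RT₁) = 240×34.7/(8.314×555) = 1.80 mol.
Step 1 — Isochoric: V stays 34.7 L; P/T = const ⇒ T₂ = 1530 K, P₂ = 660 kPa.
W = 0 (no volume change).
ΔU = nCvΔT = 1.80×29.7×(1530−555) = 52000 J.
Q = ΔU = 52000 J.
State after step 1: P = 660 kPa, V = 34.7 L, T = 1530 K.
Step 2 — Polytropic n=1.24: T₂ = T₁(V₁/V₂)^(n−1) = 1530×(5.07)^0.24 = 2250 K; P₂ = P₁(V₁/V₂)^n = 4940 kPa.
W = (P₁V₁−P₂V₂)/(n−1) = (660×34.7−4940×6.84)/0.24 = -45500 J.
ΔU = nCvΔT = 1.80×29.7×(2250−1530) = 39000 J.
Q = ΔU + W = -6500 J.
Net over both steps: W = -45500 J, Q = 45600 J, ΔU = 91000 J.

91000 J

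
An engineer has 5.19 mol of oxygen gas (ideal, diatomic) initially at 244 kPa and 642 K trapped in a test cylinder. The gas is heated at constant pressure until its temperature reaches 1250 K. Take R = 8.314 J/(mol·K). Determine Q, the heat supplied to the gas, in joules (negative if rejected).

V₁ = nRT₁/P₁ = 5.19×8.314×642/244 = 114 L.
Isobaric: P stays 244 kPa; V/T = const ⇒ T₂ = 1250 K, V₂ = 221 L.
W = PΔV = 244×(221−114) kPa·L = 26200 J.
ΔU = nCvΔT = 5.19×20.8×(1250−642) = 65600 J.
Q = ΔU + W = nCpΔT = 91800 J.

91800 J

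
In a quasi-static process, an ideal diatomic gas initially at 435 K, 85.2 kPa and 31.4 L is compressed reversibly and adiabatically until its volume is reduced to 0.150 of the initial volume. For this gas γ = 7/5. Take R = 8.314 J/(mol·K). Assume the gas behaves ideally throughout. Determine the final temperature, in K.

Adiabatic: TV^(γ−1) = const ⇒ T₂ = 435×(6.67)^0.400 = 929 K; PV^γ = const ⇒ P₂ = 1210 kPa.

929 K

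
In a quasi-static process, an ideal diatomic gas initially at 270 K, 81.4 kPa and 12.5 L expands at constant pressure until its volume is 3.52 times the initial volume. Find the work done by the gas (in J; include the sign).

n = P₁V₁/(RT₁) = 81.4×12.5/(8.314×270) = 0.453 mol.
Isobaric: P stays 81.4 kPa; V/T = const ⇒ T₂ = 950 K, V₂ = 44.0 L.
W = PΔV = 81.4×(44.0−12.5) kPa·L = 2560 J.

2560 J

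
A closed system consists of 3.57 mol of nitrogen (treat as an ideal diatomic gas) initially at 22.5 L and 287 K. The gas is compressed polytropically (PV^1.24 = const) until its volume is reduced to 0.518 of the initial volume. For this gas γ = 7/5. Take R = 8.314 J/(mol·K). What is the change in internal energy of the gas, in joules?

P₁ = nRT₁/V₁ = 3.57×8.314×287/22.5 = 379 kPa.
Polytropic n=1.24: T₂ = T₁(V₁/V₂)^(n−1) = 287×(1.93)^0.24 = 336 K; P₂ = P₁(V₁/V₂)^n = 856 kPa.
For an ideal gas ΔU = nCvΔT with Cv = (5/2)R = 20.8 J/(mol·K).
ΔU = 3.57×20.8×(336−287) = 3640 J.

3640 J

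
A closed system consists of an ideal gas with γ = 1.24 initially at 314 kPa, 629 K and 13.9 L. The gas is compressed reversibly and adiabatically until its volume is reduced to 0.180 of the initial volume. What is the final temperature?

Adiabatic: TV^(γ−1) = const ⇒ T₂ = 629×(5.56)^0.240 = 949 K; PV^γ = const ⇒ P₂ = 2630 kPa.

949 K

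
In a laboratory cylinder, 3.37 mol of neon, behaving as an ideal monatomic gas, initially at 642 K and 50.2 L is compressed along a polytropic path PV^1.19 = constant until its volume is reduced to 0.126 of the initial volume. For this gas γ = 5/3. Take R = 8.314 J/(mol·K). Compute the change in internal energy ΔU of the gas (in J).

13000 J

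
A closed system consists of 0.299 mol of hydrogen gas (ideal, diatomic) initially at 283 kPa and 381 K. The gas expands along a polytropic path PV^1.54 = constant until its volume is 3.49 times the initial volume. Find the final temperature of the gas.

V₁ = nRT₁/P₁ = 0.299×8.314×381/283 = 3.35 L.
Polytropic n=1.54: T₂ = T₁(V₁/V₂)^(n−1) = 381×(0.287)^0.54 = 194 K; P₂ = P₁(V₁/V₂)^n = 41.3 kPa.

194 K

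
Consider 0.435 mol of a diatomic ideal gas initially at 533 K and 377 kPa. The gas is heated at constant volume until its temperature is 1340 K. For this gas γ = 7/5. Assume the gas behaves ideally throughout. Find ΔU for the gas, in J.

7300 J

V₁ = nRT₁/P₁ = 0.435×8.314×533/377 = 5.11 L.
Isochoric: V stays 5.11 L; P/T = const ⇒ T₂ = 1340 K, P₂ = 948 kPa.
For an ideal gas ΔU = nCvΔT with Cv = (5/2)R = 20.8 J/(mol·K).
ΔU = 0.435×20.8×(1340−533) = 7300 J.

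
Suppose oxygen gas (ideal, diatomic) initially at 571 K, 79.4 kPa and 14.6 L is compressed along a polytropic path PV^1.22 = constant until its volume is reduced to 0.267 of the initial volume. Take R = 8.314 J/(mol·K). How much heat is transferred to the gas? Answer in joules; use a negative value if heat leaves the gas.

-799 J

n = P₁V₁/(RT₁) = 79.4×14.6/(8.314×571) = 0.244 mol.
Polytropic n=1.22: T₂ = T₁(V₁/V₂)^(n−1) = 571×(3.75)^0.22 = 763 K; P₂ = P₁(V₁/V₂)^n = 398 kPa.
W = (P₁V₁−P₂V₂)/(n−1) = (79.4×14.6−398×3.90)/0.22 = -1780 J.
ΔU = nCvΔT = 0.244×20.8×(763−571) = 977 J.
Q = ΔU + W = -799 J.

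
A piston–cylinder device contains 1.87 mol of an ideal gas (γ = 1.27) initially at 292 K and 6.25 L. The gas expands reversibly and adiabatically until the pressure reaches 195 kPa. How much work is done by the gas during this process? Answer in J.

4100 J

P₁ = nRT₁/V₁ = 1.87×8.314×292/6.25 = 726 kPa.
Adiabatic: T₂/T₁ = (P₂/P₁)^((γ−1)/γ) ⇒ T₂ = 292×(0.268)^0.213 = 221 K; V₂ = 17.6 L.
ΔU = nCvΔT = 1.87×30.8×(221−292) = -4100 J.
Q = 0 for an adiabatic process, so W = −ΔU = 4100 J.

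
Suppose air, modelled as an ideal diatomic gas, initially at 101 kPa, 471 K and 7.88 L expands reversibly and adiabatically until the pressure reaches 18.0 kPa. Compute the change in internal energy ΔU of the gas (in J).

-774 J

n = P₁V₁/(RT₁) = 101×7.88/(8.314×471) = 0.203 mol.
Adiabatic: T₂/T₁ = (P₂/P₁)^((γ−1)/γ) ⇒ T₂ = 471×(0.178)^0.286 = 288 K; V₂ = 27.0 L.
For an ideal gas ΔU = nCvΔT with Cv = (5/2)R = 20.8 J/(mol·K).
ΔU = 0.203×20.8×(288−471) = -774 J.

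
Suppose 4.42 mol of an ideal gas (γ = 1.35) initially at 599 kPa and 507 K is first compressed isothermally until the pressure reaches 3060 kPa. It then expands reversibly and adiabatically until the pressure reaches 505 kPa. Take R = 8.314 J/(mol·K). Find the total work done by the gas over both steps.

V₁ = nRT₁/P₁ = 4.42×8.314×507/599 = 31.1 L.
Step 1 — Isothermal: T stays 507 K; PV = const ⇒ V₂ = 6.09 L, P₂ = 3060 kPa.
ΔU = 0 (ideal gas, T constant).
W = nRT ln(V₂/V₁) = 4.42×8.314×507×ln(0.196) = -30400 J.
Q = ΔU + W = -30400 J.
State after step 1: P = 3060 kPa, V = 6.09 L, T = 507 K.
Step 2 — Adiabatic: T₂/T₁ = (P₂/P₁)^((γ−1)/γ) ⇒ T₂ = 507×(0.165)^0.259 = 318 K; V₂ = 23.1 L.
ΔU = nCvΔT = 4.42×23.8×(318−507) = -19900 J.
Q = 0 for an adiabatic process, so W = −ΔU = 19900 J.
Net over both steps: W = -10500 J, Q = -30400 J, ΔU = -19900 J.

-10500 J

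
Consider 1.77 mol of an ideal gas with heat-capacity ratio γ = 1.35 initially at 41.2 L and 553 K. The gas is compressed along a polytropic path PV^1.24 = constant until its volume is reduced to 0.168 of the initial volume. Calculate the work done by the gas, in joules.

P₁ = nRT₁/V₁ = 1.77×8.314×553/41.2 = 198 kPa.
Polytropic n=1.24: T₂ = T₁(V₁/V₂)^(n−1) = 553×(5.95)^0.24 = 848 K; P₂ = P₁(V₁/V₂)^n = 1800 kPa.
W = (P₁V₁−P₂V₂)/(n−1) = (198×41.2−1800×6.92)/0.24 = -18100 J.

-18100 J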